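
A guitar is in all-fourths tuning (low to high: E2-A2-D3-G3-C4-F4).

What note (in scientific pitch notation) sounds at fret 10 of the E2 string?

D3

The open E2 string plus 10 semitones: E–F–F#–G–…–C–C#–D.
The walk passes from B into C once, so the octave number goes from 2 to 3.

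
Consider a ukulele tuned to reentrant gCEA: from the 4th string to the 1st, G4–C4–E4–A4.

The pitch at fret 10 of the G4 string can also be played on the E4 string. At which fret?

G4 at fret 10 is G4 + 10 semitones = F5.
The open E4 string is 3 semitones below the open G4, so the same pitch on the E4 string lies at fret 10 + 3 = 13.

13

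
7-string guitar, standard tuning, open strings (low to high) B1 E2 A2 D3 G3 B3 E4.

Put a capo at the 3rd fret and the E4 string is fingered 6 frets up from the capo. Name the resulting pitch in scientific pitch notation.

The capo raises the open E4 by 3 semitones to G4; fretting 6 more gives E4 + 3 + 6 = E4 + 9 semitones = C♯5.
(Also written D♭.)

C♯5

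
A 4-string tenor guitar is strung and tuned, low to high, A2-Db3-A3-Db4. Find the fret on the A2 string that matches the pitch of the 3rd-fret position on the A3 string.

A3 at fret 3 is A3 + 3 semitones = C4.
The open A2 string is 12 semitones below the open A3, so the same pitch on the A2 string lies at fret 3 + 12 = 15.

15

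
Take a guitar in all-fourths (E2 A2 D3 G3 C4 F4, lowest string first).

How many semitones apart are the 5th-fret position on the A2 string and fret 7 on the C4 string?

A2 at fret 5 → D3 (MIDI 50); C4 at fret 7 → G4 (MIDI 67).
50 − 67 = -17, so the two pitches are 17 semitones apart, with G4 the higher.

17 semitones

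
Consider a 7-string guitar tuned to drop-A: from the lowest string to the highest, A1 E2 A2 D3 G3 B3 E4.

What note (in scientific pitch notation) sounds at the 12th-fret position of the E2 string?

E2 is MIDI 40. Adding 12 gives 52, which is E3.

E3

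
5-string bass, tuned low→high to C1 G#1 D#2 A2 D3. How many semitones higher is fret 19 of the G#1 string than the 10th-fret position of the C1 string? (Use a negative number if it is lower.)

G#1 at fret 19 → D#3 (MIDI 51); C1 at fret 10 → A#1 (MIDI 34).
51 − 34 = 17, so the two pitches are 17 semitones apart.

17 semitones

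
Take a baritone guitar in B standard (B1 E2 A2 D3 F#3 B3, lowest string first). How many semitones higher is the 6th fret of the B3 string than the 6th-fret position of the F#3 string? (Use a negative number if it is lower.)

5 semitones

B3 at fret 6 → F4 (MIDI 65); F#3 at fret 6 → C4 (MIDI 60).
65 − 60 = 5, so the two pitches are 5 semitones apart.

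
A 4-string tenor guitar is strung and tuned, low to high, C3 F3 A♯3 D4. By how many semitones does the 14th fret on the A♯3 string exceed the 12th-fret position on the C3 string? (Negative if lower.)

A♯3 at fret 14 → C5 (MIDI 72); C3 at fret 12 → C4 (MIDI 60).
72 − 60 = 12, so the two pitches are 12 semitones apart.

12 semitones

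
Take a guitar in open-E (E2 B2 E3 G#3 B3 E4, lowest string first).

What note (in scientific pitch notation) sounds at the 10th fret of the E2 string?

D3

Each fret is one semitone, so E2 + 10 = D3.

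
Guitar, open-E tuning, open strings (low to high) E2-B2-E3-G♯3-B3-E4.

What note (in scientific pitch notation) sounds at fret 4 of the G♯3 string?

C4

Each fret is one semitone, so G♯3 + 4 = C4.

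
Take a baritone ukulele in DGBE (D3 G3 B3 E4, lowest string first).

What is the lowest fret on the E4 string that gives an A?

From E4, count semitones up the chromatic scale until reaching A: E–F–F#–G–G#–A — 5 steps.

5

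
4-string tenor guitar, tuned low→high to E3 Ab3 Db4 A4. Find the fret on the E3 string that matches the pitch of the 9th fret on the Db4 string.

Db4 at fret 9 is Db4 + 9 semitones = Bb4.
The open E3 string is 9 semitones below the open Db4, so the same pitch on the E3 string lies at fret 9 + 9 = 18.

18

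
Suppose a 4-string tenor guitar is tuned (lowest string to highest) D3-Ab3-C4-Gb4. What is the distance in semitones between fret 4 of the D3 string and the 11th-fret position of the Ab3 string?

13 semitones

D3 at fret 4 → Gb3 (MIDI 54); Ab3 at fret 11 → G4 (MIDI 67).
54 − 67 = -13, so the two pitches are 13 semitones apart, with G4 the higher.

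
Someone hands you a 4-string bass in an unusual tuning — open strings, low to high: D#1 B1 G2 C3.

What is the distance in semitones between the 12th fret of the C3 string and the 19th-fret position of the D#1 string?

C3 at fret 12 → C4 (MIDI 60); D#1 at fret 19 → A#2 (MIDI 46).
60 − 46 = 14, so the two pitches are 14 semitones apart, with C4 the higher.

14 semitones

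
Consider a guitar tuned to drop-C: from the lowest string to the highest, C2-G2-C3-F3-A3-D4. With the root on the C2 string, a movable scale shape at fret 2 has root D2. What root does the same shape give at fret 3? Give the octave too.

Moving from fret 2 to fret 3 shifts the root by 1 semitone.
D2 up 1 semitone is D#2.

D#2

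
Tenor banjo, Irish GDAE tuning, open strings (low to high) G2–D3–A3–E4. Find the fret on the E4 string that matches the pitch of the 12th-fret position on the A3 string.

5

Fret 12 on A3 is MIDI 57 + 12 = 69 (A4). On the E4 string (open MIDI 64), that pitch is 69 − 64 = fret 5.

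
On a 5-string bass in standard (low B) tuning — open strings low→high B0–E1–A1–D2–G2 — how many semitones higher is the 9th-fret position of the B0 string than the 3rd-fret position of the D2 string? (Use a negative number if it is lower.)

-9 semitones

B0 at fret 9 → G#1 (MIDI 32); D2 at fret 3 → F2 (MIDI 41).
32 − 41 = -9, so the two pitches are 9 semitones apart.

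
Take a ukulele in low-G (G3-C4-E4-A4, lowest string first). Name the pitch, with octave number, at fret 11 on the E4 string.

D♯5

E4 is MIDI 64. Adding 11 gives 75, which is D♯5.
(Equivalently spelled E♭5.)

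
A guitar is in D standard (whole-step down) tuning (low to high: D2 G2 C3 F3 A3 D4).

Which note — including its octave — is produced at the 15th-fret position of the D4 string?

Each fret is one semitone, so D4 + 15 = F5.

F5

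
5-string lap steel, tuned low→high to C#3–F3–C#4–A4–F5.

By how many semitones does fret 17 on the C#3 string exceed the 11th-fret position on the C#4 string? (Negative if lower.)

C#3 at fret 17 → F#4 (MIDI 66); C#4 at fret 11 → C5 (MIDI 72).
66 − 72 = -6, so the two pitches are 6 semitones apart.

-6 semitones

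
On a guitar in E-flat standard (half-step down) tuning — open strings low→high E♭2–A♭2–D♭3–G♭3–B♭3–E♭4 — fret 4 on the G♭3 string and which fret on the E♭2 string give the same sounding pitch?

19

G♭3 at fret 4 is G♭3 + 4 semitones = B♭3.
The open E♭2 string is 15 semitones below the open G♭3, so the same pitch on the E♭2 string lies at fret 4 + 15 = 19.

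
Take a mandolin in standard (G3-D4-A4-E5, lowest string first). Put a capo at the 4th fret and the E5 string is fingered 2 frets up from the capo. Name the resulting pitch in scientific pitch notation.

The capo raises the open E5 by 4 semitones to G#5; fretting 2 more gives E5 + 4 + 2 = E5 + 6 semitones = A#5.

A#5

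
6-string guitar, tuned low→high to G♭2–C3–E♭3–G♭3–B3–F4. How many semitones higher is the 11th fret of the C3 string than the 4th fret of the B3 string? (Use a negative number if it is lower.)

-4 semitones

C3 at fret 11 → B3 (MIDI 59); B3 at fret 4 → E♭4 (MIDI 63).
59 − 63 = -4, so the two pitches are 4 semitones apart.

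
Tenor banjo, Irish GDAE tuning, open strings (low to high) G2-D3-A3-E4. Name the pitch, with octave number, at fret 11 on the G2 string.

F#3

The open G2 string plus 11 semitones: G–G#–A–A#–…–E–F–F#.
The walk passes from B into C once, so the octave number goes from 2 to 3.
(Equivalently spelled Gb3.)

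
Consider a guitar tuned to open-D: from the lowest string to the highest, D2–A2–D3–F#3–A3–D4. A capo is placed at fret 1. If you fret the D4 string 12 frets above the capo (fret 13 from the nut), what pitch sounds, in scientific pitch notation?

The capo raises the open D4 by 1 semitone to D#4; fretting 12 more gives D4 + 1 + 12 = D4 + 13 semitones = D#5.

D#5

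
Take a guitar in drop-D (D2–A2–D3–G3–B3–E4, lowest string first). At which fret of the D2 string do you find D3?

12

D3 is 12 semitones above the open D2 (D–D#–E–F–…–C–C#–D), so it sits at fret 12.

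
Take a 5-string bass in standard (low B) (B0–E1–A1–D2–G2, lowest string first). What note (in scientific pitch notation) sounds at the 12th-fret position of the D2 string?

D3

Each fret is one semitone, so D2 + 12 = D3.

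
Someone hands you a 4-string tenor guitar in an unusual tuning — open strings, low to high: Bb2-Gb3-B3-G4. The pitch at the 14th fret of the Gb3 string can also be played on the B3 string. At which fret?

9

Fret 14 on Gb3 is MIDI 54 + 14 = 68 (Ab4). On the B3 string (open MIDI 59), that pitch is 68 − 59 = fret 9.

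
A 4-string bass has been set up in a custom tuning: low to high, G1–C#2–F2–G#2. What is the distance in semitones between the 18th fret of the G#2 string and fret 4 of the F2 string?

G#2 at fret 18 → D4 (MIDI 62); F2 at fret 4 → A2 (MIDI 45).
62 − 45 = 17, so the two pitches are 17 semitones apart, with D4 the higher.

17 semitones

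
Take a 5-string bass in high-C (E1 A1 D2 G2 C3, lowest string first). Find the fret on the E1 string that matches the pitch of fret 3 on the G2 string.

18

G2 at fret 3 is G2 + 3 semitones = A♯2.
The open E1 string is 15 semitones below the open G2, so the same pitch on the E1 string lies at fret 3 + 15 = 18.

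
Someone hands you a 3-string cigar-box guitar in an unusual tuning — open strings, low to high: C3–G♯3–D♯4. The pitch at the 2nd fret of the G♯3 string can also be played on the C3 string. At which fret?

10

Fret 2 on G♯3 is MIDI 56 + 2 = 58 (A♯3). On the C3 string (open MIDI 48), that pitch is 58 − 48 = fret 10.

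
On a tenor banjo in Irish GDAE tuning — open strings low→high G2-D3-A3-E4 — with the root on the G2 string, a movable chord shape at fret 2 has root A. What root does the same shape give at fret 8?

Moving from fret 2 to fret 8 shifts the root by 6 semitones.
A up 6 semitones is D#.

D#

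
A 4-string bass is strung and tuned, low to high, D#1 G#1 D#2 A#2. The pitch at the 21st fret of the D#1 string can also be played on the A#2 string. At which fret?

2

D#1 at fret 21 is D#1 + 21 semitones = C3.
The open A#2 string is 19 semitones above the open D#1, so the same pitch on the A#2 string lies at fret 21 − 19 = 2.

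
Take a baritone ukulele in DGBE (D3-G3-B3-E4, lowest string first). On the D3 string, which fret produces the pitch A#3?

8

A#3 is 8 semitones above the open D3 (D–D#–E–F–F#–G–G#–A–A#), so it sits at fret 8.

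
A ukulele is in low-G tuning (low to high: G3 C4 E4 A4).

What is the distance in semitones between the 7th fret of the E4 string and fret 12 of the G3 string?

4 semitones

E4 at fret 7 → B4 (MIDI 71); G3 at fret 12 → G4 (MIDI 67).
71 − 67 = 4, so the two pitches are 4 semitones apart, with B4 the higher.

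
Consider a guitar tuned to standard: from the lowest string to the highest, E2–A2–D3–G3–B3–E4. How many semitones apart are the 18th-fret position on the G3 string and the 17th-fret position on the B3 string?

G3 at fret 18 → C#5 (MIDI 73); B3 at fret 17 → E5 (MIDI 76).
73 − 76 = -3, so the two pitches are 3 semitones apart, with E5 the higher.

3 semitones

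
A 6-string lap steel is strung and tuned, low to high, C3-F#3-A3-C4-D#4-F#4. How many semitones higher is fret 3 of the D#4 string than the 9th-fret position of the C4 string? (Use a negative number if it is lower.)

-3 semitones

D#4 at fret 3 → F#4 (MIDI 66); C4 at fret 9 → A4 (MIDI 69).
66 − 69 = -3, so the two pitches are 3 semitones apart.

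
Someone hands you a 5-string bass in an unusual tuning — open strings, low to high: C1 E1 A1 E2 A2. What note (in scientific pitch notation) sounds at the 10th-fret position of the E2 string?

D3

The open E2 string plus 10 semitones: E–F–F#–G–…–C–C#–D.
The walk passes from B into C once, so the octave number goes from 2 to 3.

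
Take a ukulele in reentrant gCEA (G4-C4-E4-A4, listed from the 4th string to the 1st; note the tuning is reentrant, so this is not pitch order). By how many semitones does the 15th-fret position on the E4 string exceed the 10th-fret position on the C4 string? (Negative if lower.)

E4 at fret 15 → G5 (MIDI 79); C4 at fret 10 → A♯4 (MIDI 70).
79 − 70 = 9, so the two pitches are 9 semitones apart.

9 semitones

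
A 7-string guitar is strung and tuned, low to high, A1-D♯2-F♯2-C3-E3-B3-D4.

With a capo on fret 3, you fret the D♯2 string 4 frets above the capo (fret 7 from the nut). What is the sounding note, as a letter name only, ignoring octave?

A♯

The capo raises the open D♯2 by 3 semitones to F♯2; fretting 4 more gives D♯2 + 3 + 4 = D♯2 + 7 semitones, landing on A♯.
(Also written B♭.)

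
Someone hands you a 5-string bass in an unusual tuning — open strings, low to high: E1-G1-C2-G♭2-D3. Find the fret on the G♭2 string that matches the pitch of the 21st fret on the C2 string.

15

Fret 21 on C2 is MIDI 36 + 21 = 57 (A3). On the G♭2 string (open MIDI 42), that pitch is 57 − 42 = fret 15.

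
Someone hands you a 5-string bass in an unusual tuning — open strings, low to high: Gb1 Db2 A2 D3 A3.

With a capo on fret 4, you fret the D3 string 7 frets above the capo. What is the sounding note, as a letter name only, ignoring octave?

Db

The capo raises the open D3 by 4 semitones to Gb3; fretting 7 more gives D3 + 4 + 7 = D3 + 11 semitones, landing on Db.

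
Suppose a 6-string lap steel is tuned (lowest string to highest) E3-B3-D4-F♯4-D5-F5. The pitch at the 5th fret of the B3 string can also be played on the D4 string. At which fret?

B3 at fret 5 is B3 + 5 semitones = E4.
The open D4 string is 3 semitones above the open B3, so the same pitch on the D4 string lies at fret 5 − 3 = 2.

2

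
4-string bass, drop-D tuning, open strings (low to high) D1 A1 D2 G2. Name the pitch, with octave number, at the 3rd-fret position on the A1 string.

C2

The open A1 string plus 3 semitones: A–A#–B–C.
The walk passes from B into C once, so the octave number goes from 1 to 2.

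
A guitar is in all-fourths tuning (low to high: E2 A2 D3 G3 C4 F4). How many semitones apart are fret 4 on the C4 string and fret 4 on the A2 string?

15 semitones

C4 at fret 4 → E4 (MIDI 64); A2 at fret 4 → C♯3 (MIDI 49).
64 − 49 = 15, so the two pitches are 15 semitones apart, with E4 the higher.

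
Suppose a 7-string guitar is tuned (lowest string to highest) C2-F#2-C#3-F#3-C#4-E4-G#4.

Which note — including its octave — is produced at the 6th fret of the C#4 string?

G4

The open C#4 string plus 6 semitones: C#–D–D#–E–F–F#–G.
No B→C boundary is crossed, so the octave stays at 4.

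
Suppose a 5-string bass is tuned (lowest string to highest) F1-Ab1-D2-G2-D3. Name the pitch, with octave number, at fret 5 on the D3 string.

Each fret is one semitone, so D3 + 5 = G3.

G3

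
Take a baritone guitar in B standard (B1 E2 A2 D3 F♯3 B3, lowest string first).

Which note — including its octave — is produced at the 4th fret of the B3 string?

D♯4

The open B3 string plus 4 semitones: B–C–C#–D–D#.
The walk passes from B into C once, so the octave number goes from 3 to 4.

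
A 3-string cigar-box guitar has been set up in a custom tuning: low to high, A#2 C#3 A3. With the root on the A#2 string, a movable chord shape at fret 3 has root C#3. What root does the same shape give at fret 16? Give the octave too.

D4

Moving from fret 3 to fret 16 shifts the root by 13 semitones.
C#3 up 13 semitones is D4.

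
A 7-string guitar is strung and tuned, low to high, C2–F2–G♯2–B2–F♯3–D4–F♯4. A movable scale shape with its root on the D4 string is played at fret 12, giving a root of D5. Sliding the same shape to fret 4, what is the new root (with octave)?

Moving from fret 12 to fret 4 shifts the root by -8 semitones.
D5 down 8 semitones is F♯4.

F♯4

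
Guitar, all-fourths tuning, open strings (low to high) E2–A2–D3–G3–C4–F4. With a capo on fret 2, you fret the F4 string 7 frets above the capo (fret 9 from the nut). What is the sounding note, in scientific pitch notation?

The capo raises the open F4 by 2 semitones to G4; fretting 7 more gives F4 + 2 + 7 = F4 + 9 semitones = D5.

D5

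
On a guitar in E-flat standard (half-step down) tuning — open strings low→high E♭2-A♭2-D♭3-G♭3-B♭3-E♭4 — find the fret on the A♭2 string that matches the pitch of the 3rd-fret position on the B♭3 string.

17

Fret 3 on B♭3 is MIDI 58 + 3 = 61 (D♭4). On the A♭2 string (open MIDI 44), that pitch is 61 − 44 = fret 17.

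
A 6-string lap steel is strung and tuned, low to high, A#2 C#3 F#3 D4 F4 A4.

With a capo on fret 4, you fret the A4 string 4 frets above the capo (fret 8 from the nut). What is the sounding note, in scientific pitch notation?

The capo raises the open A4 by 4 semitones to C#5; fretting 4 more gives A4 + 4 + 4 = A4 + 8 semitones = F5.

F5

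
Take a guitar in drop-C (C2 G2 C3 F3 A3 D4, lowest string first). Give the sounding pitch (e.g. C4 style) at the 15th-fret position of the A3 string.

Each fret is one semitone, so A3 + 15 = C5.

C5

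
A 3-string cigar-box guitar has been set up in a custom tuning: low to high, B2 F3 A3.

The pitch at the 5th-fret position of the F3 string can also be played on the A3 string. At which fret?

1

Fret 5 on F3 is MIDI 53 + 5 = 58 (B♭3). On the A3 string (open MIDI 57), that pitch is 58 − 57 = fret 1.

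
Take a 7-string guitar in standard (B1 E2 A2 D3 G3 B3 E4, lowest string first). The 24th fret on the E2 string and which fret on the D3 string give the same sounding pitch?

14

Fret 24 on E2 is MIDI 40 + 24 = 64 (E4). On the D3 string (open MIDI 50), that pitch is 64 − 50 = fret 14.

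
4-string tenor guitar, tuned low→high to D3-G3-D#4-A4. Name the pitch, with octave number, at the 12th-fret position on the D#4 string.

D#5

The open D#4 string plus 12 semitones: D#–E–F–F#–…–C#–D–D#.
The walk passes from B into C once, so the octave number goes from 4 to 5.
(Equivalently spelled Eb5.)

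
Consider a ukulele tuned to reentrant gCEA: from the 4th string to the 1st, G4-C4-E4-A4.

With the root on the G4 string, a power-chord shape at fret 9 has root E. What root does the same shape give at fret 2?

A

Moving from fret 9 to fret 2 shifts the root by -7 semitones.
E down 7 semitones is A.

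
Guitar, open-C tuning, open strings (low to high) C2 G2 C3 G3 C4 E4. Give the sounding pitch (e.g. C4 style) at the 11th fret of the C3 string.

Each fret is one semitone, so C3 + 11 = B3.

B3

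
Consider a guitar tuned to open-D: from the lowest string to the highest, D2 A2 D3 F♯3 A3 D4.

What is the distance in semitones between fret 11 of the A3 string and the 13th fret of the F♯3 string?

A3 at fret 11 → G♯4 (MIDI 68); F♯3 at fret 13 → G4 (MIDI 67).
68 − 67 = 1, so the two pitches are 1 semitone apart, with G♯4 the higher.

1 semitone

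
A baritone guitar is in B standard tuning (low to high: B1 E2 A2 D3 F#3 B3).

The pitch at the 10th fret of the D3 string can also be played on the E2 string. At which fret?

20

Fret 10 on D3 is MIDI 50 + 10 = 60 (C4). On the E2 string (open MIDI 40), that pitch is 60 − 40 = fret 20.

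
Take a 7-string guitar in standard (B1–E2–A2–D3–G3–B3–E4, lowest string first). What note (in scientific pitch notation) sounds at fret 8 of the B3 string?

Each fret is one semitone, so B3 + 8 = G4.

G4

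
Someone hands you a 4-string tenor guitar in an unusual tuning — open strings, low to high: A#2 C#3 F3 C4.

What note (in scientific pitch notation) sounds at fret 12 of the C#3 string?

C#4

The open C#3 string plus 12 semitones: C#–D–D#–E–…–B–C–C#.
The walk passes from B into C once, so the octave number goes from 3 to 4.
(Equivalently spelled Db4.)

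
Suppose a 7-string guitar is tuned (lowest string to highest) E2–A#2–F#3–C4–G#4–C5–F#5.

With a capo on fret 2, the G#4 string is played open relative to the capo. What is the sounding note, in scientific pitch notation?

The capo raises the open G#4 by 2 semitones to A#4; fretting 0 more gives G#4 + 2 + 0 = G#4 + 2 semitones = A#4.

A#4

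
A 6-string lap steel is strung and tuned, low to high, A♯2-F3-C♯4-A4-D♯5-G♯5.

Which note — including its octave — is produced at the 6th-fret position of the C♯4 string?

G4

Each fret is one semitone, so C♯4 + 6 = G4.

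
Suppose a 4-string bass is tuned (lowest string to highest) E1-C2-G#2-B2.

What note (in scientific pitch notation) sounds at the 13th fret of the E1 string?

The open E1 string plus 13 semitones: E–F–F#–G–…–D#–E–F.
The walk passes from B into C once, so the octave number goes from 1 to 2.

F2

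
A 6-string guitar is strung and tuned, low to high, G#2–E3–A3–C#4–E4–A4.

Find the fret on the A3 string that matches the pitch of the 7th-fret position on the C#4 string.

Fret 7 on C#4 is MIDI 61 + 7 = 68 (G#4). On the A3 string (open MIDI 57), that pitch is 68 − 57 = fret 11.

11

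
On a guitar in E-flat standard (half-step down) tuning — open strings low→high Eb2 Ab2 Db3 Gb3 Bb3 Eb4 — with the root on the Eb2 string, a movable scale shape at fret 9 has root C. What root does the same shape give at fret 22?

Moving from fret 9 to fret 22 shifts the root by 13 semitones.
C up 13 semitones is Db.

Db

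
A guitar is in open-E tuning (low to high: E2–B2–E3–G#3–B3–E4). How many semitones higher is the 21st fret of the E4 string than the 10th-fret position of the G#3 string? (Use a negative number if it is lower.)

E4 at fret 21 → C#6 (MIDI 85); G#3 at fret 10 → F#4 (MIDI 66).
85 − 66 = 19, so the two pitches are 19 semitones apart.

19 semitones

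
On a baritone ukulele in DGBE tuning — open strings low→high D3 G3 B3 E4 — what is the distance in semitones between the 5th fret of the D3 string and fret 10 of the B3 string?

D3 at fret 5 → G3 (MIDI 55); B3 at fret 10 → A4 (MIDI 69).
55 − 69 = -14, so the two pitches are 14 semitones apart, with A4 the higher.

14 semitones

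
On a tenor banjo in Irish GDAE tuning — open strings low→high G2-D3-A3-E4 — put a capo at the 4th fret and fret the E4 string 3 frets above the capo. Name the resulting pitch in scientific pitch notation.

The capo raises the open E4 by 4 semitones to G#4; fretting 3 more gives E4 + 4 + 3 = E4 + 7 semitones = B4.

B4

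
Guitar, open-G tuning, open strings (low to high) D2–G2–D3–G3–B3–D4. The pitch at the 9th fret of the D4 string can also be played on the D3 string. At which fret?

D4 at fret 9 is D4 + 9 semitones = B4.
The open D3 string is 12 semitones below the open D4, so the same pitch on the D3 string lies at fret 9 + 12 = 21.

21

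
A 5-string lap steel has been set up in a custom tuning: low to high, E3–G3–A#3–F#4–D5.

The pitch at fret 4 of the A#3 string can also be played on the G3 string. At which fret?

7

A#3 at fret 4 is A#3 + 4 semitones = D4.
The open G3 string is 3 semitones below the open A#3, so the same pitch on the G3 string lies at fret 4 + 3 = 7.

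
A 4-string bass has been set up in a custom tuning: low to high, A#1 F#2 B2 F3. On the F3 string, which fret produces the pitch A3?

A3 is 4 semitones above the open F3 (F–F#–G–G#–A), so it sits at fret 4.

4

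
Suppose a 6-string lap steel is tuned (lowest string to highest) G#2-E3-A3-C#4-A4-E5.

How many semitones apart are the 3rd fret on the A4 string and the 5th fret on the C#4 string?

A4 at fret 3 → C5 (MIDI 72); C#4 at fret 5 → F#4 (MIDI 66).
72 − 66 = 6, so the two pitches are 6 semitones apart, with C5 the higher.

6 semitones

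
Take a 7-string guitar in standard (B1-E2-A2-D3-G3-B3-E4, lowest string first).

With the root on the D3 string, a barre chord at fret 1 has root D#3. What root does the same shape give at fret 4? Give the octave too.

Moving from fret 1 to fret 4 shifts the root by 3 semitones.
D#3 up 3 semitones is F#3.

F#3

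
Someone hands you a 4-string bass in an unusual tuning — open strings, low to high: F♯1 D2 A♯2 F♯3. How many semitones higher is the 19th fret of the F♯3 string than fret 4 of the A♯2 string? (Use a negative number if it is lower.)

23 semitones

F♯3 at fret 19 → C♯5 (MIDI 73); A♯2 at fret 4 → D3 (MIDI 50).
73 − 50 = 23, so the two pitches are 23 semitones apart.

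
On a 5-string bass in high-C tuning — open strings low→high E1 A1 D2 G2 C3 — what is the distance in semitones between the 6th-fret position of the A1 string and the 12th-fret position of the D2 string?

11 semitones

A1 at fret 6 → D#2 (MIDI 39); D2 at fret 12 → D3 (MIDI 50).
39 − 50 = -11, so the two pitches are 11 semitones apart, with D3 the higher.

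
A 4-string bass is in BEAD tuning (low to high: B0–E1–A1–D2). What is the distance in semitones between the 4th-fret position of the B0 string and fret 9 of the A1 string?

B0 at fret 4 → D♯1 (MIDI 27); A1 at fret 9 → F♯2 (MIDI 42).
27 − 42 = -15, so the two pitches are 15 semitones apart, with F♯2 the higher.

15 semitones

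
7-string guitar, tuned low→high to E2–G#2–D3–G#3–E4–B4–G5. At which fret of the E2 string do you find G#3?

G#3 is 16 semitones above the open E2 (E–F–F#–G–…–F#–G–G#), so it sits at fret 16.

16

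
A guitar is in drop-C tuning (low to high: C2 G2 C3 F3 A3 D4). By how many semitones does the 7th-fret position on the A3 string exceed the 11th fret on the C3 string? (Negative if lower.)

5 semitones

A3 at fret 7 → E4 (MIDI 64); C3 at fret 11 → B3 (MIDI 59).
64 − 59 = 5, so the two pitches are 5 semitones apart.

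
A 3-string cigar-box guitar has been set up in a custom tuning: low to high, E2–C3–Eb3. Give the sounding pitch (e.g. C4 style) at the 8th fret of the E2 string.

C3

Each fret is one semitone, so E2 + 8 = C3.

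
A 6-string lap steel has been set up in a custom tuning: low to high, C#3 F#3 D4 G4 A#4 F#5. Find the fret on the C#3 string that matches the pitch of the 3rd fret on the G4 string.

Fret 3 on G4 is MIDI 67 + 3 = 70 (A#4). On the C#3 string (open MIDI 49), that pitch is 70 − 49 = fret 21.

21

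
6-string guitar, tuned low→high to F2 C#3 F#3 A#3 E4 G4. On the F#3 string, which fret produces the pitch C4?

6

C4 is 6 semitones above the open F#3 (F#–G–G#–A–A#–B–C), so it sits at fret 6.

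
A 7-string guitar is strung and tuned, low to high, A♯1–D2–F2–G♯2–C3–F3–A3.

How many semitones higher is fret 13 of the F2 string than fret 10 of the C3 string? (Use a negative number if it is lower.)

F2 at fret 13 → F♯3 (MIDI 54); C3 at fret 10 → A♯3 (MIDI 58).
54 − 58 = -4, so the two pitches are 4 semitones apart.

-4 semitones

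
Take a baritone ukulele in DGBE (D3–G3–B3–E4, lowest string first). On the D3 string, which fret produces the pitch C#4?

C#4 is 11 semitones above the open D3 (D–D#–E–F–…–B–C–C#), so it sits at fret 11.

11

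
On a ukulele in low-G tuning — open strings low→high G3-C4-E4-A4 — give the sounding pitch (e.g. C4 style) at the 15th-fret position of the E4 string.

G5

The open E4 string plus 15 semitones: E–F–F#–G–…–F–F#–G.
The walk passes from B into C once, so the octave number goes from 4 to 5.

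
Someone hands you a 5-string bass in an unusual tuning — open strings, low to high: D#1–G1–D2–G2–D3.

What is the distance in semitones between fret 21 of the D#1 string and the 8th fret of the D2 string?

D#1 at fret 21 → C3 (MIDI 48); D2 at fret 8 → A#2 (MIDI 46).
48 − 46 = 2, so the two pitches are 2 semitones apart, with C3 the higher.

2 semitones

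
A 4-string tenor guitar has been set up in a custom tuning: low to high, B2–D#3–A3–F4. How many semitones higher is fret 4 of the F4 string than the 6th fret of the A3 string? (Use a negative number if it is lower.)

6 semitones

F4 at fret 4 → A4 (MIDI 69); A3 at fret 6 → D#4 (MIDI 63).
69 − 63 = 6, so the two pitches are 6 semitones apart.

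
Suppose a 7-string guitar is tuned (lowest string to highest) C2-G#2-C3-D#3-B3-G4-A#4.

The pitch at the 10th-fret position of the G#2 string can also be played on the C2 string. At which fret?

G#2 at fret 10 is G#2 + 10 semitones = F#3.
The open C2 string is 8 semitones below the open G#2, so the same pitch on the C2 string lies at fret 10 + 8 = 18.

18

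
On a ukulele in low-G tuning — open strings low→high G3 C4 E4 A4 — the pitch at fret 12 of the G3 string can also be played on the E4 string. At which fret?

G3 at fret 12 is G3 + 12 semitones = G4.
The open E4 string is 9 semitones above the open G3, so the same pitch on the E4 string lies at fret 12 − 9 = 3.

3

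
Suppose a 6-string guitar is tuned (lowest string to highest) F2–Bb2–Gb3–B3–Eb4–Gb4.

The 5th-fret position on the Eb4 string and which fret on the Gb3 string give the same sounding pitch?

Eb4 at fret 5 is Eb4 + 5 semitones = Ab4.
The open Gb3 string is 9 semitones below the open Eb4, so the same pitch on the Gb3 string lies at fret 5 + 9 = 14.

14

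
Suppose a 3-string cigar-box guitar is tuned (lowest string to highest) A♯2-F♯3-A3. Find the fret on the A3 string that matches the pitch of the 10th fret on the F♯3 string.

7

Fret 10 on F♯3 is MIDI 54 + 10 = 64 (E4). On the A3 string (open MIDI 57), that pitch is 64 − 57 = fret 7.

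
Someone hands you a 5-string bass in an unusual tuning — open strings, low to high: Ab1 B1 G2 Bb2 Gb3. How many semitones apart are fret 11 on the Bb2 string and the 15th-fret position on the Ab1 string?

10 semitones

Bb2 at fret 11 → A3 (MIDI 57); Ab1 at fret 15 → B2 (MIDI 47).
57 − 47 = 10, so the two pitches are 10 semitones apart, with A3 the higher.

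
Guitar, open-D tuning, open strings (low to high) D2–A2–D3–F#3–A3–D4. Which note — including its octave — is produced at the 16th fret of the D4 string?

F#5

D4 is MIDI 62. Adding 16 gives 78, which is F#5.
(Equivalently spelled Gb5.)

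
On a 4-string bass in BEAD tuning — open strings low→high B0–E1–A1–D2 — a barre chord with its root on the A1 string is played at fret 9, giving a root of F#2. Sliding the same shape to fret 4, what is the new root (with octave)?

Moving from fret 9 to fret 4 shifts the root by -5 semitones.
F#2 down 5 semitones is C#2.

C#2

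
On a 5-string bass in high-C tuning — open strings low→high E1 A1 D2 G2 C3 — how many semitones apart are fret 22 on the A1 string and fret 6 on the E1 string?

A1 at fret 22 → G3 (MIDI 55); E1 at fret 6 → A♯1 (MIDI 34).
55 − 34 = 21, so the two pitches are 21 semitones apart, with G3 the higher.

21 semitones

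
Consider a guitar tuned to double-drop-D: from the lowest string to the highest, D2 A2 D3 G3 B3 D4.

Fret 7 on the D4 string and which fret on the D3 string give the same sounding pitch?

19

D4 at fret 7 is D4 + 7 semitones = A4.
The open D3 string is 12 semitones below the open D4, so the same pitch on the D3 string lies at fret 7 + 12 = 19.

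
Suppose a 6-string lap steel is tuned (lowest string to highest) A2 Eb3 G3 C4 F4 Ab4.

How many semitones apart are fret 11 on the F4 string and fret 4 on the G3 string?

F4 at fret 11 → E5 (MIDI 76); G3 at fret 4 → B3 (MIDI 59).
76 − 59 = 17, so the two pitches are 17 semitones apart, with E5 the higher.

17 semitones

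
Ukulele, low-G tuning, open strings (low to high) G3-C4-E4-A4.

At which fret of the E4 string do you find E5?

12

E5 is 12 semitones above the open E4 (E–F–F#–G–…–D–D#–E), so it sits at fret 12.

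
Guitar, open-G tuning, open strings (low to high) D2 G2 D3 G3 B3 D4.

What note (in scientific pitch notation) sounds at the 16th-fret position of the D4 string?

D4 is MIDI 62. Adding 16 gives 78, which is F#5.

F#5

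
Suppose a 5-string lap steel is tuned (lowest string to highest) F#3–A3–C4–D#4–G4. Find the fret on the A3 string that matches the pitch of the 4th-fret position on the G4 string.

14

Fret 4 on G4 is MIDI 67 + 4 = 71 (B4). On the A3 string (open MIDI 57), that pitch is 71 − 57 = fret 14.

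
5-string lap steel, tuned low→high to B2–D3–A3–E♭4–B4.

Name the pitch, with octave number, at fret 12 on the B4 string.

B5

B4 is MIDI 71. Adding 12 gives 83, which is B5.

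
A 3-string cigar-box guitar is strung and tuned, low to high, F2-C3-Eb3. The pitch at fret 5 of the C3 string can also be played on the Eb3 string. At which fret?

2

Fret 5 on C3 is MIDI 48 + 5 = 53 (F3). On the Eb3 string (open MIDI 51), that pitch is 53 − 51 = fret 2.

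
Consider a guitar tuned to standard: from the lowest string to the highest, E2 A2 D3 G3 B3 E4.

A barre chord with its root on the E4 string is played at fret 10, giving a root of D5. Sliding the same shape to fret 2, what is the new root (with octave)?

Moving from fret 10 to fret 2 shifts the root by -8 semitones.
D5 down 8 semitones is F♯4.

F♯4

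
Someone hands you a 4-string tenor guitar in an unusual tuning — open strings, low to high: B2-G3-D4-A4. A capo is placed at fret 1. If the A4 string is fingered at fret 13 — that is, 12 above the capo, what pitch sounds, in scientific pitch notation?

B♭5

The capo raises the open A4 by 1 semitone to B♭4; fretting 12 more gives A4 + 1 + 12 = A4 + 13 semitones = B♭5.
(Also written A♯.)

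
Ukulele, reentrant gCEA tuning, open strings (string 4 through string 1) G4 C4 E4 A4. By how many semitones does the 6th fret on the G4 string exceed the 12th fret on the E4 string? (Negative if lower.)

G4 at fret 6 → C#5 (MIDI 73); E4 at fret 12 → E5 (MIDI 76).
73 − 76 = -3, so the two pitches are 3 semitones apart.

-3 semitones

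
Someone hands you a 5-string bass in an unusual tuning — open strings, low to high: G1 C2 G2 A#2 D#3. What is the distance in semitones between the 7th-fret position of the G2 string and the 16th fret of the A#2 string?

12 semitones

G2 at fret 7 → D3 (MIDI 50); A#2 at fret 16 → D4 (MIDI 62).
50 − 62 = -12, so the two pitches are 12 semitones apart, with D4 the higher.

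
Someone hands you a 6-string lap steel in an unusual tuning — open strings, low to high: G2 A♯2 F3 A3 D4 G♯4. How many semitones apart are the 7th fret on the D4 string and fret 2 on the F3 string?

D4 at fret 7 → A4 (MIDI 69); F3 at fret 2 → G3 (MIDI 55).
69 − 55 = 14, so the two pitches are 14 semitones apart, with A4 the higher.

14 semitones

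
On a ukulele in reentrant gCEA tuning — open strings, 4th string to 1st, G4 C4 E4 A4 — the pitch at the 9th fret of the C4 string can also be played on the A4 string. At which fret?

C4 at fret 9 is C4 + 9 semitones = A4.
The open A4 string is 9 semitones above the open C4, so the same pitch on the A4 string lies at fret 9 − 9 = 0.

0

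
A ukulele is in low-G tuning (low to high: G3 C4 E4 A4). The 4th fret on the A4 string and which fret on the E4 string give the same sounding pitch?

9

Fret 4 on A4 is MIDI 69 + 4 = 73 (C♯5). On the E4 string (open MIDI 64), that pitch is 73 − 64 = fret 9.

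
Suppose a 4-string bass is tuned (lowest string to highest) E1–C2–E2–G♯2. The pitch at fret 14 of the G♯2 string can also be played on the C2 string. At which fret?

22

G♯2 at fret 14 is G♯2 + 14 semitones = A♯3.
The open C2 string is 8 semitones below the open G♯2, so the same pitch on the C2 string lies at fret 14 + 8 = 22.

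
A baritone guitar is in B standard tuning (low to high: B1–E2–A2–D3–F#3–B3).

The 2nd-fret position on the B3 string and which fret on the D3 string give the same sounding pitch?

11

B3 at fret 2 is B3 + 2 semitones = C#4.
The open D3 string is 9 semitones below the open B3, so the same pitch on the D3 string lies at fret 2 + 9 = 11.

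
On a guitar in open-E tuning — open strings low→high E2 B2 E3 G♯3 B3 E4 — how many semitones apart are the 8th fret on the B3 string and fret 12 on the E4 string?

B3 at fret 8 → G4 (MIDI 67); E4 at fret 12 → E5 (MIDI 76).
67 − 76 = -9, so the two pitches are 9 semitones apart, with E5 the higher.

9 semitones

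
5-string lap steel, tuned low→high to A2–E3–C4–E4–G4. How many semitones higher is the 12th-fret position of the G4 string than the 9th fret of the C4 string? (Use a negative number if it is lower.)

10 semitones

G4 at fret 12 → G5 (MIDI 79); C4 at fret 9 → A4 (MIDI 69).
79 − 69 = 10, so the two pitches are 10 semitones apart.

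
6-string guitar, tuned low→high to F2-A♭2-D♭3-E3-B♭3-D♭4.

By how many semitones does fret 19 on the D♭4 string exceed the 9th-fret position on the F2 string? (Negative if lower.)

30 semitones

D♭4 at fret 19 → A♭5 (MIDI 80); F2 at fret 9 → D3 (MIDI 50).
80 − 50 = 30, so the two pitches are 30 semitones apart.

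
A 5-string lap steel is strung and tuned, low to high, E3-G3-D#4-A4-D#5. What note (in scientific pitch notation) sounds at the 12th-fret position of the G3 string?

G4

The open G3 string plus 12 semitones: G–G#–A–A#–…–F–F#–G.
The walk passes from B into C once, so the octave number goes from 3 to 4.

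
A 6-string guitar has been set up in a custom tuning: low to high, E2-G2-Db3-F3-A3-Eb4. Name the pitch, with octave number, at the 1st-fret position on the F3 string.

Gb3

F3 is MIDI 53. Adding 1 gives 54, which is Gb3.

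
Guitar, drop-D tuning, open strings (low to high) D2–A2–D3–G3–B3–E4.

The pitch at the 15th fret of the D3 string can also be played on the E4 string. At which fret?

D3 at fret 15 is D3 + 15 semitones = F4.
The open E4 string is 14 semitones above the open D3, so the same pitch on the E4 string lies at fret 15 − 14 = 1.

1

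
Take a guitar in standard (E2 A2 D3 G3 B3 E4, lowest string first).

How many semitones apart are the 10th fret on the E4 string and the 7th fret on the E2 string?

27 semitones

E4 at fret 10 → D5 (MIDI 74); E2 at fret 7 → B2 (MIDI 47).
74 − 47 = 27, so the two pitches are 27 semitones apart, with D5 the higher.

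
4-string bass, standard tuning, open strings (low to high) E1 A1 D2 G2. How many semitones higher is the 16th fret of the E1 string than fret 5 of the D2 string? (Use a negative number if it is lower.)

1 semitone

E1 at fret 16 → G#2 (MIDI 44); D2 at fret 5 → G2 (MIDI 43).
44 − 43 = 1, so the two pitches are 1 semitone apart.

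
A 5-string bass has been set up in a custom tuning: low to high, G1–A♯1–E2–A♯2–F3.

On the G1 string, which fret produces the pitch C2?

C2 is 5 semitones above the open G1 (G–G#–A–A#–B–C), so it sits at fret 5.

5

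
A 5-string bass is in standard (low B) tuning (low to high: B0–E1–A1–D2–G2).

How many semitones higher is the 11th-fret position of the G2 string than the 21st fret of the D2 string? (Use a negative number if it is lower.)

G2 at fret 11 → F♯3 (MIDI 54); D2 at fret 21 → B3 (MIDI 59).
54 − 59 = -5, so the two pitches are 5 semitones apart.

-5 semitones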